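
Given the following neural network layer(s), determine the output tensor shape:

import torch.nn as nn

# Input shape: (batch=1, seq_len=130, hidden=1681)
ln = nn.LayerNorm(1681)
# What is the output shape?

Input shape: (1, 130, 1681)
Output shape: (1, 130, 1681)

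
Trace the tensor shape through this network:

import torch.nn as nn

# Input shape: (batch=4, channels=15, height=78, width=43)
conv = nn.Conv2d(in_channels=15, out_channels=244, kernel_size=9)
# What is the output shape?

Input shape: (4, 15, 78, 43)
Output shape: (4, 244, 70, 35)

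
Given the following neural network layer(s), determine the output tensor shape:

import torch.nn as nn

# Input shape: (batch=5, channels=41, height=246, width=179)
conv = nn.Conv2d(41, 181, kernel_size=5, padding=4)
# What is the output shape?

Input shape: (5, 41, 246, 179)
Output shape: (5, 181, 250, 183)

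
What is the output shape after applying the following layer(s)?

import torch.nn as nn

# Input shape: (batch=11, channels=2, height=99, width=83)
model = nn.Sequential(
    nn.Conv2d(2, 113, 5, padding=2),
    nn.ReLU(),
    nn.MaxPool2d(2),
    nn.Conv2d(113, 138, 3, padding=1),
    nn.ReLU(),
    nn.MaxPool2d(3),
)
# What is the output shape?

Input shape: (11, 2, 99, 83)
  -> after first Conv2d: (11, 113, 99, 83)
  -> after first MaxPool2d: (11, 113, 49, 41)
  -> after second Conv2d: (11, 138, 49, 41)
Output shape: (11, 138, 16, 13)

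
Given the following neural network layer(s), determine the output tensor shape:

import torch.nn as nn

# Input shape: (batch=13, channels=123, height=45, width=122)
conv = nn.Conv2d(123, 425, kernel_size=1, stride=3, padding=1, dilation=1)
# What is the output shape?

Input shape: (13, 123, 45, 122)
Output shape: (13, 425, 16, 42)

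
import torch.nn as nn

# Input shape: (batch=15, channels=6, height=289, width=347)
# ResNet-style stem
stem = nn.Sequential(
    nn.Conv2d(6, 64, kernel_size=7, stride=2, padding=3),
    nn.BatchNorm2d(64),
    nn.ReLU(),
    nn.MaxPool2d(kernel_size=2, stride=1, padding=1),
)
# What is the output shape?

Input shape: (15, 6, 289, 347)
  -> after Conv2d 7x7 stride=2: (15, 64, 145, 174)
Output shape: (15, 64, 146, 175)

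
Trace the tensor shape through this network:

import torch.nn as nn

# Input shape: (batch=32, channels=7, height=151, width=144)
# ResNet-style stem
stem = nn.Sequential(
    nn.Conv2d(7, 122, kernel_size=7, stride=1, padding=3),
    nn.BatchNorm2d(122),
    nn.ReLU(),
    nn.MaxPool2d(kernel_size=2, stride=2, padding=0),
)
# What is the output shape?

Input shape: (32, 7, 151, 144)
  -> after Conv2d 7x7 stride=1: (32, 122, 151, 144)
Output shape: (32, 122, 75, 72)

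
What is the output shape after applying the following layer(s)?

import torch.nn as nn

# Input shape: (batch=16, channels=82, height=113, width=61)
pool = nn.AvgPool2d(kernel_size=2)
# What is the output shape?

Input shape: (16, 82, 113, 61)
Output shape: (16, 82, 56, 30)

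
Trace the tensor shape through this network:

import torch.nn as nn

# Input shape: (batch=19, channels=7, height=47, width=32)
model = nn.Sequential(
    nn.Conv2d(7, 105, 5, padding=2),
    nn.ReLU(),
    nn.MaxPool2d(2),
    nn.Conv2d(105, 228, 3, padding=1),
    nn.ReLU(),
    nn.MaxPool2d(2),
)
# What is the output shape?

Input shape: (19, 7, 47, 32)
  -> after first Conv2d: (19, 105, 47, 32)
  -> after first MaxPool2d: (19, 105, 23, 16)
  -> after second Conv2d: (19, 228, 23, 16)
Output shape: (19, 228, 11, 8)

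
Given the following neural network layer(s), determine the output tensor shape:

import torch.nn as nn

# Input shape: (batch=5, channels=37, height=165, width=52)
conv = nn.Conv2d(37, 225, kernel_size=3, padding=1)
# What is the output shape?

Input shape: (5, 37, 165, 52)
Output shape: (5, 225, 165, 52)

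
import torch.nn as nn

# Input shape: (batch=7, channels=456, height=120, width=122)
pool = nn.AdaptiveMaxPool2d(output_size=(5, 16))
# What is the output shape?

Input shape: (7, 456, 120, 122)
Output shape: (7, 456, 5, 16)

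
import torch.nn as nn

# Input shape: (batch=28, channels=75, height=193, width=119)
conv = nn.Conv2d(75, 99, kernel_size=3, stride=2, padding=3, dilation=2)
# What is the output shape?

Input shape: (28, 75, 193, 119)
Output shape: (28, 99, 98, 61)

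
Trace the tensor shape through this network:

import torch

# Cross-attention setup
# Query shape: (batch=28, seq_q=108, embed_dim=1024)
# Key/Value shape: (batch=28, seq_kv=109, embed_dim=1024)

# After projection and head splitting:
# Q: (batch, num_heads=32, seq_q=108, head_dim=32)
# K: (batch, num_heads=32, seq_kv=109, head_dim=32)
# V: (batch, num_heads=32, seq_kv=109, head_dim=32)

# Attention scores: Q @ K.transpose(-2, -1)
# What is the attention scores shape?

Input shape: (28, 108, 1024)
Output shape: (28, 32, 108, 109)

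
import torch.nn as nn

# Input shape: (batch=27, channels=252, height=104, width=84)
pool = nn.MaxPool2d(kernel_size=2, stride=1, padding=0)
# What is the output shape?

Input shape: (27, 252, 104, 84)
Output shape: (27, 252, 103, 83)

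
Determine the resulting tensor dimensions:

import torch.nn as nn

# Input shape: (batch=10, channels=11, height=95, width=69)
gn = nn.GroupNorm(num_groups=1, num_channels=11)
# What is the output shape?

Input shape: (10, 11, 95, 69)
Output shape: (10, 11, 95, 69)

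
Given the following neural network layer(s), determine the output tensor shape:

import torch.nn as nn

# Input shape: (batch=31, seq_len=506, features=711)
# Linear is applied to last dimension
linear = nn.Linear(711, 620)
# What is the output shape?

Input shape: (31, 506, 711)
Output shape: (31, 506, 620)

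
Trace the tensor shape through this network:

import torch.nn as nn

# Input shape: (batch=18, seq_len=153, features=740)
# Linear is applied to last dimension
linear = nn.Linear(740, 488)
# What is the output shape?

Input shape: (18, 153, 740)
Output shape: (18, 153, 488)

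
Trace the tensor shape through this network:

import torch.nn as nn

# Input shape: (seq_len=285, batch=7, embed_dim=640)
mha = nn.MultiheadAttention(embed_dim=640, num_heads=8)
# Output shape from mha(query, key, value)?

Input shape: (285, 7, 640)
Output shape: (285, 7, 640)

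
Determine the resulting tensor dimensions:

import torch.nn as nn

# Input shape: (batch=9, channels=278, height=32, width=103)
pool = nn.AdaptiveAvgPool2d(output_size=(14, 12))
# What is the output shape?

Input shape: (9, 278, 32, 103)
Output shape: (9, 278, 14, 12)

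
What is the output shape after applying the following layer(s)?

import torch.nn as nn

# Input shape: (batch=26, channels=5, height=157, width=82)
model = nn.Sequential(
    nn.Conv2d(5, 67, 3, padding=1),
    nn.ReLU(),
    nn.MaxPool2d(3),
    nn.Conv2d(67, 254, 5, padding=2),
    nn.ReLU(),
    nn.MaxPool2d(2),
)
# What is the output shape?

Input shape: (26, 5, 157, 82)
  -> after first Conv2d: (26, 67, 157, 82)
  -> after first MaxPool2d: (26, 67, 52, 27)
  -> after second Conv2d: (26, 254, 52, 27)
Output shape: (26, 254, 26, 13)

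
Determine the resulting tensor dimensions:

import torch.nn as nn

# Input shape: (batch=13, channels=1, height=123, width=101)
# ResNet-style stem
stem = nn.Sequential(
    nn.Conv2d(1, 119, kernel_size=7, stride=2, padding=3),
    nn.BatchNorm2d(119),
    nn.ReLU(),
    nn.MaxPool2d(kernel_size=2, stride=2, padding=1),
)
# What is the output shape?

Input shape: (13, 1, 123, 101)
  -> after Conv2d 7x7 stride=2: (13, 119, 62, 51)
Output shape: (13, 119, 32, 26)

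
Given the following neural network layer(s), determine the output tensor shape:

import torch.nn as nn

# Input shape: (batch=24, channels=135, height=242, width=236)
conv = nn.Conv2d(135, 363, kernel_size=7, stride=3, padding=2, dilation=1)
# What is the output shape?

Input shape: (24, 135, 242, 236)
Output shape: (24, 363, 80, 78)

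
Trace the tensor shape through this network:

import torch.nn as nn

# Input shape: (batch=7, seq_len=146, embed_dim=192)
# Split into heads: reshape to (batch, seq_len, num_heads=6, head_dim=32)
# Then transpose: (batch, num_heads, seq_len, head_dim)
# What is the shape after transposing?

Input shape: (7, 146, 192)
  -> after reshape: (7, 146, 6, 32)
Output shape: (7, 6, 146, 32)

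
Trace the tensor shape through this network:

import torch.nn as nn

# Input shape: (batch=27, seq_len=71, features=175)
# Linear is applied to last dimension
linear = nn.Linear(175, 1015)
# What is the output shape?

Input shape: (27, 71, 175)
Output shape: (27, 71, 1015)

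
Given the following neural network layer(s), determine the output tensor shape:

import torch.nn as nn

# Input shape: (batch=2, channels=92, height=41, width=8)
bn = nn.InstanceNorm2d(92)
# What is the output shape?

Input shape: (2, 92, 41, 8)
Output shape: (2, 92, 41, 8)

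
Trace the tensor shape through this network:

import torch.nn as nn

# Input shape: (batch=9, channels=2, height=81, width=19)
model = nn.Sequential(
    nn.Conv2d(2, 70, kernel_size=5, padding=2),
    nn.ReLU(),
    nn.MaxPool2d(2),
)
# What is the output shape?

Input shape: (9, 2, 81, 19)
  -> after Conv2d: (9, 70, 81, 19)
  -> after ReLU: (9, 70, 81, 19)
Output shape: (9, 70, 40, 9)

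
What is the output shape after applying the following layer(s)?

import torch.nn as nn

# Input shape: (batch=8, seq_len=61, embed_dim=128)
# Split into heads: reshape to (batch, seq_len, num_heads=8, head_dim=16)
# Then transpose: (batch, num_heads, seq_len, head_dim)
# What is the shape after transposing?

Input shape: (8, 61, 128)
  -> after reshape: (8, 61, 8, 16)
Output shape: (8, 8, 61, 16)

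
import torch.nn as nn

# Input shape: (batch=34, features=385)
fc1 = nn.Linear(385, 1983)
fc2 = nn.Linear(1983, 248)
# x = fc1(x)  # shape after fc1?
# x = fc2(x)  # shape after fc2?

Input shape: (34, 385)
  -> after fc1: (34, 1983)
Output shape: (34, 248)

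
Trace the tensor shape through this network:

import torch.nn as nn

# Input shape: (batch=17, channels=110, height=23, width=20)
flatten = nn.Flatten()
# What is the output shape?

Input shape: (17, 110, 23, 20)
Output shape: (17, 50600)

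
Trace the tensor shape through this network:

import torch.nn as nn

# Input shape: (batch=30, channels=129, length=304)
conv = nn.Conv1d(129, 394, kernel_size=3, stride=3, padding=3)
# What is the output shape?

Input shape: (30, 129, 304)
Output shape: (30, 394, 103)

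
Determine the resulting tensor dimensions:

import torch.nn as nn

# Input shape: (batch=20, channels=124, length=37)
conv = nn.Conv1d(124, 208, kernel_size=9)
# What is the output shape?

Input shape: (20, 124, 37)
Output shape: (20, 208, 29)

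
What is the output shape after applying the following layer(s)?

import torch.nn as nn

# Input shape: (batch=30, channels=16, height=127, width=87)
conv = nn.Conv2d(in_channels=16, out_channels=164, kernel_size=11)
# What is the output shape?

Input shape: (30, 16, 127, 87)
Output shape: (30, 164, 117, 77)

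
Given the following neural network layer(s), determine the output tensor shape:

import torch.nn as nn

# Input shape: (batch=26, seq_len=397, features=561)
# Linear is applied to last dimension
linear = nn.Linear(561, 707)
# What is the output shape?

Input shape: (26, 397, 561)
Output shape: (26, 397, 707)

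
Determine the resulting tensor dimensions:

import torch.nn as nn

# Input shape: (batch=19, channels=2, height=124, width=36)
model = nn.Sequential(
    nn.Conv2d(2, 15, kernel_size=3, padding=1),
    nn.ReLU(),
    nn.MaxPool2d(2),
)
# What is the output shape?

Input shape: (19, 2, 124, 36)
  -> after Conv2d: (19, 15, 124, 36)
  -> after ReLU: (19, 15, 124, 36)
Output shape: (19, 15, 62, 18)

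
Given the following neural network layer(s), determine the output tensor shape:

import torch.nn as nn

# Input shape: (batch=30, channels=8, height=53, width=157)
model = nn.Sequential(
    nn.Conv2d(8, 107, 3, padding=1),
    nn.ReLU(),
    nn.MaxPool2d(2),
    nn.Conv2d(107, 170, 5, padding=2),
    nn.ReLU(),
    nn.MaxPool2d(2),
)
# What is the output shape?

Input shape: (30, 8, 53, 157)
  -> after first Conv2d: (30, 107, 53, 157)
  -> after first MaxPool2d: (30, 107, 26, 78)
  -> after second Conv2d: (30, 170, 26, 78)
Output shape: (30, 170, 13, 39)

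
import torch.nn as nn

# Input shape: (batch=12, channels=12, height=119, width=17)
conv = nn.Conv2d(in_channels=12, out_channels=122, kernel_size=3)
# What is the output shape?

Input shape: (12, 12, 119, 17)
Output shape: (12, 122, 117, 15)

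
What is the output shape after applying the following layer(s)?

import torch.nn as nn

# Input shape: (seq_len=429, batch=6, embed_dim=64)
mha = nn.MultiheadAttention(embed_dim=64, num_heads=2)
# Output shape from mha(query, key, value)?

Input shape: (429, 6, 64)
Output shape: (429, 6, 64)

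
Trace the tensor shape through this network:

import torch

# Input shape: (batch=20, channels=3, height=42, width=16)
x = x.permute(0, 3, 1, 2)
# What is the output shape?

Input shape: (20, 3, 42, 16)
Output shape: (20, 16, 3, 42)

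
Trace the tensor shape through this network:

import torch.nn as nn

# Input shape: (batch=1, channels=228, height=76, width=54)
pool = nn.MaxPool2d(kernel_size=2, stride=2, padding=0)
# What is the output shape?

Input shape: (1, 228, 76, 54)
Output shape: (1, 228, 38, 27)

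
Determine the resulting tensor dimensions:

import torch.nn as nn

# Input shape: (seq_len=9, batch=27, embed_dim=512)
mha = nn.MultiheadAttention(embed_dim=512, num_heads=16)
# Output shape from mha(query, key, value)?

Input shape: (9, 27, 512)
Output shape: (9, 27, 512)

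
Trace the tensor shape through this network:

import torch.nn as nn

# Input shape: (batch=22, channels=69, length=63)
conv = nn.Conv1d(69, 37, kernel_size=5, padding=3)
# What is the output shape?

Input shape: (22, 69, 63)
Output shape: (22, 37, 65)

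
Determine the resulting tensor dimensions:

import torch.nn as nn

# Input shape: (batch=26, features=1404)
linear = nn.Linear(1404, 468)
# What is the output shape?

Input shape: (26, 1404)
Output shape: (26, 468)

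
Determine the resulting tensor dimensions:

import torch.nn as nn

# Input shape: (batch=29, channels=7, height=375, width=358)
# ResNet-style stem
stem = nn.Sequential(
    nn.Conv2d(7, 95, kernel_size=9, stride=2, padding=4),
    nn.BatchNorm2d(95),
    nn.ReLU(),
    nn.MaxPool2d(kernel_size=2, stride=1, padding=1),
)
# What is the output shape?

Input shape: (29, 7, 375, 358)
  -> after Conv2d 9x9 stride=2: (29, 95, 188, 179)
Output shape: (29, 95, 189, 180)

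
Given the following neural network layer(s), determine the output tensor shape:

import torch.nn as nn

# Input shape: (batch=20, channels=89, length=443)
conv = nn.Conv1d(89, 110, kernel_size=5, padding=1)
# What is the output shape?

Input shape: (20, 89, 443)
Output shape: (20, 110, 441)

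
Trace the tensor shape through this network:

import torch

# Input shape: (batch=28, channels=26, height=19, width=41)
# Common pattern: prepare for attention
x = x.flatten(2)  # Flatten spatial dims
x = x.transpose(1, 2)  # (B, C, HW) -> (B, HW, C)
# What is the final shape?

Input shape: (28, 26, 19, 41)
  -> after flatten(2): (28, 26, 779)
Output shape: (28, 779, 26)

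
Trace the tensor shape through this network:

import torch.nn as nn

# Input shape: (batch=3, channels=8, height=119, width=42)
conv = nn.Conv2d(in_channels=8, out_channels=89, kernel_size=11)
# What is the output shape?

Input shape: (3, 8, 119, 42)
Output shape: (3, 89, 109, 32)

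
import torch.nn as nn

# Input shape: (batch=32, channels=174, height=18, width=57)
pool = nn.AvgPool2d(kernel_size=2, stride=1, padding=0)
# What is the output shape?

Input shape: (32, 174, 18, 57)
Output shape: (32, 174, 17, 56)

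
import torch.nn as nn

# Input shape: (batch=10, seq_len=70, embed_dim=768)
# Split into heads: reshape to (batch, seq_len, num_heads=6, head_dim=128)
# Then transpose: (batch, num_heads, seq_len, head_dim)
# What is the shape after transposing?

Input shape: (10, 70, 768)
  -> after reshape: (10, 70, 6, 128)
Output shape: (10, 6, 70, 128)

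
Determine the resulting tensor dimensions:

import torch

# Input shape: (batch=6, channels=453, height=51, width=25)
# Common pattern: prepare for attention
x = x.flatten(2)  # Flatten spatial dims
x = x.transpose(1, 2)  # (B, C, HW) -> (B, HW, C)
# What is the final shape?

Input shape: (6, 453, 51, 25)
  -> after flatten(2): (6, 453, 1275)
Output shape: (6, 1275, 453)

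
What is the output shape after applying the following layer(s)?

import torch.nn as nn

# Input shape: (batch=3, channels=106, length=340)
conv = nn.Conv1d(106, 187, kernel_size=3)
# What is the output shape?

Input shape: (3, 106, 340)
Output shape: (3, 187, 338)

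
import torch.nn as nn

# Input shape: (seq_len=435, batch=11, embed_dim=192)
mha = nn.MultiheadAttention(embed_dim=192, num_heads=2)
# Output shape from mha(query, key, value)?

Input shape: (435, 11, 192)
Output shape: (435, 11, 192)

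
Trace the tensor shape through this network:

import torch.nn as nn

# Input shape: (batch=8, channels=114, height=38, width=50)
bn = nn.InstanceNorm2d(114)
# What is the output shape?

Input shape: (8, 114, 38, 50)
Output shape: (8, 114, 38, 50)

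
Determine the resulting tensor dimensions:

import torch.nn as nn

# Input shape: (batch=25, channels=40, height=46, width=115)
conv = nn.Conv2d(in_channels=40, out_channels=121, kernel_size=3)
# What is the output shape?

Input shape: (25, 40, 46, 115)
Output shape: (25, 121, 44, 113)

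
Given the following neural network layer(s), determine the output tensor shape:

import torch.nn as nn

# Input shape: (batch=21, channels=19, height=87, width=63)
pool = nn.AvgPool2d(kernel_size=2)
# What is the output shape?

Input shape: (21, 19, 87, 63)
Output shape: (21, 19, 43, 31)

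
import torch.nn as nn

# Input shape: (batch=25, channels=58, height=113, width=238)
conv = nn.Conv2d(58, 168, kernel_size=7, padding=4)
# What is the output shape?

Input shape: (25, 58, 113, 238)
Output shape: (25, 168, 115, 240)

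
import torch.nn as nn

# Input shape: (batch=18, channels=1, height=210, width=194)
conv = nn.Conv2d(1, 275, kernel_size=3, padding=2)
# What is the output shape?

Input shape: (18, 1, 210, 194)
Output shape: (18, 275, 212, 196)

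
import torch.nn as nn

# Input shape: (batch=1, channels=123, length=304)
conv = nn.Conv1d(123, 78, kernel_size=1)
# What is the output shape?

Input shape: (1, 123, 304)
Output shape: (1, 78, 304)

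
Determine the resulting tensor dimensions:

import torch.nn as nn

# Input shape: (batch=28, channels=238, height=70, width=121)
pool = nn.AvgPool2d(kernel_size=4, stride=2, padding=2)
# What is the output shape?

Input shape: (28, 238, 70, 121)
Output shape: (28, 238, 36, 61)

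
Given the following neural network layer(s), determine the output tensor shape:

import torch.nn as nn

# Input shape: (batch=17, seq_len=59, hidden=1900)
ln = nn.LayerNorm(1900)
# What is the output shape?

Input shape: (17, 59, 1900)
Output shape: (17, 59, 1900)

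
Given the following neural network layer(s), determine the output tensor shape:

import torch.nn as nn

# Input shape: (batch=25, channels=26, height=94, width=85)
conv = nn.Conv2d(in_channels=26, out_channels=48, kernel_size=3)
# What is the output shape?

Input shape: (25, 26, 94, 85)
Output shape: (25, 48, 92, 83)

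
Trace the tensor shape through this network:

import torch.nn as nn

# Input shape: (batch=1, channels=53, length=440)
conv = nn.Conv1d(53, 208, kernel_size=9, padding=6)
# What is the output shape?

Input shape: (1, 53, 440)
Output shape: (1, 208, 444)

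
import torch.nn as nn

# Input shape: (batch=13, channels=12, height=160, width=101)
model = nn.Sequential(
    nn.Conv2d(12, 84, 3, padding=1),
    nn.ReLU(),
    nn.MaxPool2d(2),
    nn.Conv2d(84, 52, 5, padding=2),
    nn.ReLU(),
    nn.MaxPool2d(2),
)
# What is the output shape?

Input shape: (13, 12, 160, 101)
  -> after first Conv2d: (13, 84, 160, 101)
  -> after first MaxPool2d: (13, 84, 80, 50)
  -> after second Conv2d: (13, 52, 80, 50)
Output shape: (13, 52, 40, 25)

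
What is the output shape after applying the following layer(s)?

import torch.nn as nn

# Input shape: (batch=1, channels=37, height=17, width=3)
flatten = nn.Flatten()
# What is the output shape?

Input shape: (1, 37, 17, 3)
Output shape: (1, 1887)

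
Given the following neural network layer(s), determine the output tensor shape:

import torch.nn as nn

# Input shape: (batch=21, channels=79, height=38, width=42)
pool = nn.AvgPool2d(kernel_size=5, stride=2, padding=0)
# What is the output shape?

Input shape: (21, 79, 38, 42)
Output shape: (21, 79, 17, 19)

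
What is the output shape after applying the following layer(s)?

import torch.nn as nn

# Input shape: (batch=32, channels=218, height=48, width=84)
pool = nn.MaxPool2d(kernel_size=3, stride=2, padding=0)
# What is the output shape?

Input shape: (32, 218, 48, 84)
Output shape: (32, 218, 23, 41)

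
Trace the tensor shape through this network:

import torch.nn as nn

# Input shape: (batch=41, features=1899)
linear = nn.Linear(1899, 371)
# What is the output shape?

Input shape: (41, 1899)
Output shape: (41, 371)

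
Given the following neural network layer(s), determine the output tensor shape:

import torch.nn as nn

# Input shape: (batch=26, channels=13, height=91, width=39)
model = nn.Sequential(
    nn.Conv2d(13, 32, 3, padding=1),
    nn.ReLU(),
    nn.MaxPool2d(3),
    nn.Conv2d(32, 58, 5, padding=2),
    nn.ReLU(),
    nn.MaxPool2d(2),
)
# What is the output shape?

Input shape: (26, 13, 91, 39)
  -> after first Conv2d: (26, 32, 91, 39)
  -> after first MaxPool2d: (26, 32, 30, 13)
  -> after second Conv2d: (26, 58, 30, 13)
Output shape: (26, 58, 15, 6)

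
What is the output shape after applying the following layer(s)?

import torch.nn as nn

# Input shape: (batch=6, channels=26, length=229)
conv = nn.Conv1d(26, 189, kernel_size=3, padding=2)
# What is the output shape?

Input shape: (6, 26, 229)
Output shape: (6, 189, 231)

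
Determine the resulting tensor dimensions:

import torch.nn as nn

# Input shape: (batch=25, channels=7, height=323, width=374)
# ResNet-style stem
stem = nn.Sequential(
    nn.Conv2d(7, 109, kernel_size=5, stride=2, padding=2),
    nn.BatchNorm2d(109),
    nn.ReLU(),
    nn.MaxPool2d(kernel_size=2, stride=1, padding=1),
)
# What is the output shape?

Input shape: (25, 7, 323, 374)
  -> after Conv2d 5x5 stride=2: (25, 109, 162, 187)
Output shape: (25, 109, 163, 188)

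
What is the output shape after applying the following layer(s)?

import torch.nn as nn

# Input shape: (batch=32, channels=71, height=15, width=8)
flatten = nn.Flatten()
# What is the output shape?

Input shape: (32, 71, 15, 8)
Output shape: (32, 8520)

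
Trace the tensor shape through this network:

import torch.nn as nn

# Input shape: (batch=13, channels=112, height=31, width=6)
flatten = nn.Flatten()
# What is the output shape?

Input shape: (13, 112, 31, 6)
Output shape: (13, 20832)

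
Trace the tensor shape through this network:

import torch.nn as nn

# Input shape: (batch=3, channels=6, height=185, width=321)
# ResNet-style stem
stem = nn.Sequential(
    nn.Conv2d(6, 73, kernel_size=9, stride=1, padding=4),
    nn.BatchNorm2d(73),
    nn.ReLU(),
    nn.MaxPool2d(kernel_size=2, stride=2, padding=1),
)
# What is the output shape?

Input shape: (3, 6, 185, 321)
  -> after Conv2d 9x9 stride=1: (3, 73, 185, 321)
Output shape: (3, 73, 93, 161)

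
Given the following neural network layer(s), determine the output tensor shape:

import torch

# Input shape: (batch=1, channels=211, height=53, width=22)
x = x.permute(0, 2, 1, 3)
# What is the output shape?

Input shape: (1, 211, 53, 22)
Output shape: (1, 53, 211, 22)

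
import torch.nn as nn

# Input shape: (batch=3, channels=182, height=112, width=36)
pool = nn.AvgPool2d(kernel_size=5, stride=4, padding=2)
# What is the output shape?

Input shape: (3, 182, 112, 36)
Output shape: (3, 182, 28, 9)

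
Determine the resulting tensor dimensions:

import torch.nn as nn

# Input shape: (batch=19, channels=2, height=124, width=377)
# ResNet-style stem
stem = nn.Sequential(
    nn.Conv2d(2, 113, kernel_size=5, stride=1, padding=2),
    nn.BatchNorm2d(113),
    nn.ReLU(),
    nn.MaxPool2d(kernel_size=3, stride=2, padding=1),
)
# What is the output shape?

Input shape: (19, 2, 124, 377)
  -> after Conv2d 5x5 stride=1: (19, 113, 124, 377)
Output shape: (19, 113, 62, 189)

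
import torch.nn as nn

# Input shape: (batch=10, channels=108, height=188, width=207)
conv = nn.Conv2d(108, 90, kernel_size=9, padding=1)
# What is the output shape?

Input shape: (10, 108, 188, 207)
Output shape: (10, 90, 182, 201)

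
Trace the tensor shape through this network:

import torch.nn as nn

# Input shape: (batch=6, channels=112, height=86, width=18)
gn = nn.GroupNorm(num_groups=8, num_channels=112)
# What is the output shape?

Input shape: (6, 112, 86, 18)
Output shape: (6, 112, 86, 18)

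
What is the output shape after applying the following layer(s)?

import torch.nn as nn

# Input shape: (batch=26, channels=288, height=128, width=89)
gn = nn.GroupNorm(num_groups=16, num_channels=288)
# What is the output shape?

Input shape: (26, 288, 128, 89)
Output shape: (26, 288, 128, 89)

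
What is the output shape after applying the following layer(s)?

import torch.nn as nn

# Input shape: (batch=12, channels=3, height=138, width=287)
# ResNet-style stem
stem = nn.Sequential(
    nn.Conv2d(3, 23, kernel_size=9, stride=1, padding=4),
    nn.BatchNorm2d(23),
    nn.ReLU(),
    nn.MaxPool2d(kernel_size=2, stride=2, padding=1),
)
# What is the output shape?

Input shape: (12, 3, 138, 287)
  -> after Conv2d 9x9 stride=1: (12, 23, 138, 287)
Output shape: (12, 23, 70, 144)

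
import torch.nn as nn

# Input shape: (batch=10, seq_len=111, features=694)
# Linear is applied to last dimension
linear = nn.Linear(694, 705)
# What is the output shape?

Input shape: (10, 111, 694)
Output shape: (10, 111, 705)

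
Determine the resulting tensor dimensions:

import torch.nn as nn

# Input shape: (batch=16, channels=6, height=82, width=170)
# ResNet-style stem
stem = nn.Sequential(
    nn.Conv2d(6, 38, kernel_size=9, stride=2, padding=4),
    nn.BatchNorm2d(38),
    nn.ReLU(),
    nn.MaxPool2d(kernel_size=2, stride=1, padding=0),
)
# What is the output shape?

Input shape: (16, 6, 82, 170)
  -> after Conv2d 9x9 stride=2: (16, 38, 41, 85)
Output shape: (16, 38, 40, 84)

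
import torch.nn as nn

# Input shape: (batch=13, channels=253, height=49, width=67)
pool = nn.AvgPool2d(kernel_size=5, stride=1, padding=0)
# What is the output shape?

Input shape: (13, 253, 49, 67)
Output shape: (13, 253, 45, 63)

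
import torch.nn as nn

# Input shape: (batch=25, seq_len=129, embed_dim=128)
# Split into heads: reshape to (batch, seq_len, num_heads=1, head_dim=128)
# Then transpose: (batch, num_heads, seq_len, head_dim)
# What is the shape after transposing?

Input shape: (25, 129, 128)
  -> after reshape: (25, 129, 1, 128)
Output shape: (25, 1, 129, 128)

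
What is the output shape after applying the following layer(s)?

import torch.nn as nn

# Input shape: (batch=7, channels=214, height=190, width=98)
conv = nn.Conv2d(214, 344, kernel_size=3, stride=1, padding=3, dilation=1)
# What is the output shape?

Input shape: (7, 214, 190, 98)
Output shape: (7, 344, 194, 102)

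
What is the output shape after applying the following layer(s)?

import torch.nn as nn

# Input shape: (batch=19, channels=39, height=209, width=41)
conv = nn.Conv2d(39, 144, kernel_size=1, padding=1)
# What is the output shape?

Input shape: (19, 39, 209, 41)
Output shape: (19, 144, 211, 43)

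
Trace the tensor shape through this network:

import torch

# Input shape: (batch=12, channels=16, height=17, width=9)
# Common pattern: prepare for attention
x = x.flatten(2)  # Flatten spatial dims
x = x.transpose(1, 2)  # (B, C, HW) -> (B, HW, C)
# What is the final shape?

Input shape: (12, 16, 17, 9)
  -> after flatten(2): (12, 16, 153)
Output shape: (12, 153, 16)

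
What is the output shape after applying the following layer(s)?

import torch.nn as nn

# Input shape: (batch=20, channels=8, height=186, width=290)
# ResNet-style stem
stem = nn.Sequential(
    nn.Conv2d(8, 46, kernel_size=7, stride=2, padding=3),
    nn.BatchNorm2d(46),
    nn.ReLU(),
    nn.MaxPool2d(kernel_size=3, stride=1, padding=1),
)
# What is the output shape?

Input shape: (20, 8, 186, 290)
  -> after Conv2d 7x7 stride=2: (20, 46, 93, 145)
Output shape: (20, 46, 93, 145)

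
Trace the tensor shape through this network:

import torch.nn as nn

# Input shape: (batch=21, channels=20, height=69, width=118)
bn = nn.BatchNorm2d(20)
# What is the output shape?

Input shape: (21, 20, 69, 118)
Output shape: (21, 20, 69, 118)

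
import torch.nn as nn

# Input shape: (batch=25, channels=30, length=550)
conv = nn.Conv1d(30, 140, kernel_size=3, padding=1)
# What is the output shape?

Input shape: (25, 30, 550)
Output shape: (25, 140, 550)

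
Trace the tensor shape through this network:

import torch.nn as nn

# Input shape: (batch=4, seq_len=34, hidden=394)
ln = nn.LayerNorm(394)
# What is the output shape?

Input shape: (4, 34, 394)
Output shape: (4, 34, 394)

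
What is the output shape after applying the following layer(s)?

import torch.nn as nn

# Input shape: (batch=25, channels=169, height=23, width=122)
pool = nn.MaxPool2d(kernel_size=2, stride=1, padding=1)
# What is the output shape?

Input shape: (25, 169, 23, 122)
Output shape: (25, 169, 24, 123)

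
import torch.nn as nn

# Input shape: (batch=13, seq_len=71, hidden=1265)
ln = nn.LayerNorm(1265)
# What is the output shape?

Input shape: (13, 71, 1265)
Output shape: (13, 71, 1265)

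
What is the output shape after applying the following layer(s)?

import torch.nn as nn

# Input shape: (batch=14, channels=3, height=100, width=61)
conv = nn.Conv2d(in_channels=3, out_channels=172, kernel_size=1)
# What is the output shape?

Input shape: (14, 3, 100, 61)
Output shape: (14, 172, 100, 61)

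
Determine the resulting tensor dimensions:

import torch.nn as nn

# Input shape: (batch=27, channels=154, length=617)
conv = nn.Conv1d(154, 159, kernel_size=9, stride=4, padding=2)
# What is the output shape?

Input shape: (27, 154, 617)
Output shape: (27, 159, 154)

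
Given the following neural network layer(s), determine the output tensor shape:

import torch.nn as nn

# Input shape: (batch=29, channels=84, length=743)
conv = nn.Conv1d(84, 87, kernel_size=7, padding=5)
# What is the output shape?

Input shape: (29, 84, 743)
Output shape: (29, 87, 747)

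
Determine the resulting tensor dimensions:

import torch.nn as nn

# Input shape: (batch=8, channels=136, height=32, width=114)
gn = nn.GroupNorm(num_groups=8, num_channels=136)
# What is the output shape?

Input shape: (8, 136, 32, 114)
Output shape: (8, 136, 32, 114)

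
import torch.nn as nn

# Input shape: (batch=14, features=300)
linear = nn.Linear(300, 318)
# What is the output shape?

Input shape: (14, 300)
Output shape: (14, 318)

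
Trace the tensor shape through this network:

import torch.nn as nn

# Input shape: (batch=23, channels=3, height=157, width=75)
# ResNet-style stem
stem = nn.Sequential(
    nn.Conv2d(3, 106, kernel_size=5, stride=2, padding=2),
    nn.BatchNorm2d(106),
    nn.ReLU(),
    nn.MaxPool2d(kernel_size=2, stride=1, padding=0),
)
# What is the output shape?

Input shape: (23, 3, 157, 75)
  -> after Conv2d 5x5 stride=2: (23, 106, 79, 38)
Output shape: (23, 106, 78, 37)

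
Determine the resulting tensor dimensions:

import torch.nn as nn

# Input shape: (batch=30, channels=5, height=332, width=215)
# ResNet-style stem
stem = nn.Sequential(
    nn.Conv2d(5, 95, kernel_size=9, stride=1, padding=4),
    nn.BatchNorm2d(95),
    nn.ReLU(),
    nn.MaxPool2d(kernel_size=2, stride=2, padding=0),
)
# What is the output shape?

Input shape: (30, 5, 332, 215)
  -> after Conv2d 9x9 stride=1: (30, 95, 332, 215)
Output shape: (30, 95, 166, 107)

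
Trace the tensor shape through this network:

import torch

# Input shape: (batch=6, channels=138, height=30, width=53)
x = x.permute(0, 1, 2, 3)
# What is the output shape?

Input shape: (6, 138, 30, 53)
Output shape: (6, 138, 30, 53)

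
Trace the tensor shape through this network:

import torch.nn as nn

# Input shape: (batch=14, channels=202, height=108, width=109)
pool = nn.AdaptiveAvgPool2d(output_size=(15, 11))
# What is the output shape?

Input shape: (14, 202, 108, 109)
Output shape: (14, 202, 15, 11)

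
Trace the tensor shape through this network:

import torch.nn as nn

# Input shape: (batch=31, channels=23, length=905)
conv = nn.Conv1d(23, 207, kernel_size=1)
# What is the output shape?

Input shape: (31, 23, 905)
Output shape: (31, 207, 905)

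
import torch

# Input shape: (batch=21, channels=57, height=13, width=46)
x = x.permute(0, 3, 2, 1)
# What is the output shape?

Input shape: (21, 57, 13, 46)
Output shape: (21, 46, 13, 57)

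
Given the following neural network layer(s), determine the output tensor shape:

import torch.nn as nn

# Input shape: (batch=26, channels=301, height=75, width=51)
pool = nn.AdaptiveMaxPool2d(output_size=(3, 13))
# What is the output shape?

Input shape: (26, 301, 75, 51)
Output shape: (26, 301, 3, 13)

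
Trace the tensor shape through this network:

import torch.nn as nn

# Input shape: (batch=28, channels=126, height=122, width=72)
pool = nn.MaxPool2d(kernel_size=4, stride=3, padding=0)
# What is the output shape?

Input shape: (28, 126, 122, 72)
Output shape: (28, 126, 40, 23)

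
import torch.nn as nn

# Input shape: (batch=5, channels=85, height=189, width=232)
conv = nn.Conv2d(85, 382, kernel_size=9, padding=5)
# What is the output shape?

Input shape: (5, 85, 189, 232)
Output shape: (5, 382, 191, 234)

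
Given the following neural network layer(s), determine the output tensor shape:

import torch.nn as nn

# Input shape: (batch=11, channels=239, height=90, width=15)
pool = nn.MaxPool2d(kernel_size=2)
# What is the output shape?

Input shape: (11, 239, 90, 15)
Output shape: (11, 239, 45, 7)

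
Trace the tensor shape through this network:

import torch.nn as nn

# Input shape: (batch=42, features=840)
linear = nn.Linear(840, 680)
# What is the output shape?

Input shape: (42, 840)
Output shape: (42, 680)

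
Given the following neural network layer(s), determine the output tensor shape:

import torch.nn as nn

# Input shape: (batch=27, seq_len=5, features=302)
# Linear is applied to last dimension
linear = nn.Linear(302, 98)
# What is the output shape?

Input shape: (27, 5, 302)
Output shape: (27, 5, 98)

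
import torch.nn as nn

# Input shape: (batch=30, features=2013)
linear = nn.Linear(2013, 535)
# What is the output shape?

Input shape: (30, 2013)
Output shape: (30, 535)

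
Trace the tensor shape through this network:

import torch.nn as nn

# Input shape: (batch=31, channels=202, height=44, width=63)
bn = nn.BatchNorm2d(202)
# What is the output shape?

Input shape: (31, 202, 44, 63)
Output shape: (31, 202, 44, 63)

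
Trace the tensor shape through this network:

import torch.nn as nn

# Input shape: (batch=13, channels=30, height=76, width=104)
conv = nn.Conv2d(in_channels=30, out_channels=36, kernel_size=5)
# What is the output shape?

Input shape: (13, 30, 76, 104)
Output shape: (13, 36, 72, 100)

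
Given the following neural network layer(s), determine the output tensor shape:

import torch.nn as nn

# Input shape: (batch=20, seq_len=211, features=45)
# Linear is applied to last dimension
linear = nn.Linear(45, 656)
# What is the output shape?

Input shape: (20, 211, 45)
Output shape: (20, 211, 656)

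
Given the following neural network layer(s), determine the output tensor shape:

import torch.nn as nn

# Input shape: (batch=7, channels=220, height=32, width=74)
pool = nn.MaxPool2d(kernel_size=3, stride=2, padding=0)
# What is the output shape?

Input shape: (7, 220, 32, 74)
Output shape: (7, 220, 15, 36)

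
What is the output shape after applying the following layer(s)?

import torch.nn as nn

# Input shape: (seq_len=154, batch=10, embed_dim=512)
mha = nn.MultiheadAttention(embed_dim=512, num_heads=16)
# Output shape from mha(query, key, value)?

Input shape: (154, 10, 512)
Output shape: (154, 10, 512)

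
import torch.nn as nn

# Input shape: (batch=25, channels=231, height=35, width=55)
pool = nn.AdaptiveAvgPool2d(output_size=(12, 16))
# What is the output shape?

Input shape: (25, 231, 35, 55)
Output shape: (25, 231, 12, 16)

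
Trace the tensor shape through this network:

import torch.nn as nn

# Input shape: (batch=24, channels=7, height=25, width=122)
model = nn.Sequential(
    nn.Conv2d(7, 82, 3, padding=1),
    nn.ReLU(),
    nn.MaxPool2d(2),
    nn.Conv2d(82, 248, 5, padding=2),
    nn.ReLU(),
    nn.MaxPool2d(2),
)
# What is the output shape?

Input shape: (24, 7, 25, 122)
  -> after first Conv2d: (24, 82, 25, 122)
  -> after first MaxPool2d: (24, 82, 12, 61)
  -> after second Conv2d: (24, 248, 12, 61)
Output shape: (24, 248, 6, 30)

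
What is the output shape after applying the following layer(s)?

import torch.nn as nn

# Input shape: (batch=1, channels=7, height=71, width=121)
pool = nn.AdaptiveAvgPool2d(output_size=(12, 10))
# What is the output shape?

Input shape: (1, 7, 71, 121)
Output shape: (1, 7, 12, 10)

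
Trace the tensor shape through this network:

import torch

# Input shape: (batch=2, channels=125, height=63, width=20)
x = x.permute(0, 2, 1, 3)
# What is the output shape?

Input shape: (2, 125, 63, 20)
Output shape: (2, 63, 125, 20)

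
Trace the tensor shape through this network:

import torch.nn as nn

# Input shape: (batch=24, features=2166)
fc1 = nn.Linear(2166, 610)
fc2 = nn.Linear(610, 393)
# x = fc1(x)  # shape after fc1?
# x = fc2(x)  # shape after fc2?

Input shape: (24, 2166)
  -> after fc1: (24, 610)
Output shape: (24, 393)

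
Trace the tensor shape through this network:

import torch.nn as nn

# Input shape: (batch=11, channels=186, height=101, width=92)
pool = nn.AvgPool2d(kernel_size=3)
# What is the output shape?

Input shape: (11, 186, 101, 92)
Output shape: (11, 186, 33, 30)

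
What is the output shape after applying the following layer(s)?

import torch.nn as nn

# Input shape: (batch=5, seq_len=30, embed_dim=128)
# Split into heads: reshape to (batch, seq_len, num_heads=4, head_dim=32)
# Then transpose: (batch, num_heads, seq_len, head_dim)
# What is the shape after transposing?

Input shape: (5, 30, 128)
  -> after reshape: (5, 30, 4, 32)
Output shape: (5, 4, 30, 32)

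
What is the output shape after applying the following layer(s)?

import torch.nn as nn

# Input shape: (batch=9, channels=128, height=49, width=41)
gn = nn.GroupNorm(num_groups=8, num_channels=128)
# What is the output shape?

Input shape: (9, 128, 49, 41)
Output shape: (9, 128, 49, 41)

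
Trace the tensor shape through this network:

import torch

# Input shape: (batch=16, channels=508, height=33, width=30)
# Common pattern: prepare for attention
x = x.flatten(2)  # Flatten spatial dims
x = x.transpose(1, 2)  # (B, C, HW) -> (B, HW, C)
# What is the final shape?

Input shape: (16, 508, 33, 30)
  -> after flatten(2): (16, 508, 990)
Output shape: (16, 990, 508)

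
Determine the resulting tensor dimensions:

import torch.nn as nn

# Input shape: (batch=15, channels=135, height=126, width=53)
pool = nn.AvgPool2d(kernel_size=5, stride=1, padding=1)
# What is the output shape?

Input shape: (15, 135, 126, 53)
Output shape: (15, 135, 124, 51)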